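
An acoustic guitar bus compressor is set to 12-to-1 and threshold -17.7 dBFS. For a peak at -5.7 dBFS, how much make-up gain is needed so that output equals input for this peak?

11 dB

Overshoot 12 dB → 12/12 = 1 dB after compression, so the compressed level is -17.7 + 1 = -16.7 dBFS.
Make-up = target − compressed = -5.7 − (-16.7) = 11 dB.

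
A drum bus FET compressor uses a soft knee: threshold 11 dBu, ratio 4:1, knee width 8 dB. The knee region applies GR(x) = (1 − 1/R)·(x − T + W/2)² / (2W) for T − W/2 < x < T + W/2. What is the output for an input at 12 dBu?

10.828125 dBu

x − T + W/2 = 12 − 11 + 4 = 5.
GR = (1 − 1/4) × 5² / 16 = 0.75 × 25 / 16 = 1.171875 dB.
Output = 12 − 1.171875 = 10.828125 dBu.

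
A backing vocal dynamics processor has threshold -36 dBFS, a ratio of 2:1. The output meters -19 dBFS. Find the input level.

-2 dBFS

The compressed level sits -19 − (-36) = 17 dB over threshold.
Undo the ratio: input overshoot = 17 × 2 = 34 dB, giving input = -2 dBFS.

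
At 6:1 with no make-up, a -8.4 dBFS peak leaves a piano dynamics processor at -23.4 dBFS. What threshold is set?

-26.4 dBFS

Input is 18 dB above T (since output overshoot × R = input overshoot: (-23.4 − T)·6 = -8.4 − T gives T = -26.4 dBFS).
Check: -26.4 + (-8.4 − (-26.4))/6 = -26.4 + 3 = -23.4 dBFS. ✓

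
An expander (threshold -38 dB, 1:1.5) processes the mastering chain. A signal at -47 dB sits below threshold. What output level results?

-51.5 dB

Below threshold, a 1:1.5 expander applies gain = (1.5−1)×(T − x) of attenuation.
(1.5−1) × 9 = 4.5 dB, so output = -47 − 4.5 = -51.5 dB.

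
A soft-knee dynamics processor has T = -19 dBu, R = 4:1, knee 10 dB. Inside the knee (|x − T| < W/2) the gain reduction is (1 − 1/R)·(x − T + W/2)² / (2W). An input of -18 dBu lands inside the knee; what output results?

x − T + W/2 = -18 − (-19) + 5 = 6.
GR = (1 − 1/4) × 6² / 20 = 0.75 × 36 / 20 = 1.35 dB.
Output = -18 − 1.35 = -19.35 dBu.

-19.35 dBu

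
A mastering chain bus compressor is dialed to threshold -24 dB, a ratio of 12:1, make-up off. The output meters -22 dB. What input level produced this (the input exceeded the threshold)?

0 dB

Post-compression overshoot = -22 − (-24) = 2 dB.
Undo the ratio: input overshoot = 2 × 12 = 24 dB, giving input = 0 dB.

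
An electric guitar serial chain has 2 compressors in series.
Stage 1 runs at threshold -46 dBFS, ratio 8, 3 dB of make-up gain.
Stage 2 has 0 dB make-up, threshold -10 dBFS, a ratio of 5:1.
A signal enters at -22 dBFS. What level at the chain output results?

Stage 1: overshoot 24 dB → 24/8 = 3 dB → -43 dBFS; +3 dB make-up → -40 dBFS.
Stage 2: -40 dBFS is at or below the -10 dBFS threshold — no compression; output -40 dBFS.

-40 dBFS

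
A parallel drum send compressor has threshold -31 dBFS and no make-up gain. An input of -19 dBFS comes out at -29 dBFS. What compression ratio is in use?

Input overshoot = -19 − (-31) = 12 dB; output overshoot = -29 − (-31) = 2 dB.
Ratio = 12 / 2 = 6.

6:1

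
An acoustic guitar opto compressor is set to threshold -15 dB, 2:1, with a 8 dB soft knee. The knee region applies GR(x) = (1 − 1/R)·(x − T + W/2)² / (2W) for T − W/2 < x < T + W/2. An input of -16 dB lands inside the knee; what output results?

-16.28125 dB

x − T + W/2 = -16 − (-15) + 4 = 3.
GR = (1 − 1/2) × 3² / 16 = 0.5 × 9 / 16 = 0.28125 dB.
Output = -16 − 0.28125 = -16.28125 dB.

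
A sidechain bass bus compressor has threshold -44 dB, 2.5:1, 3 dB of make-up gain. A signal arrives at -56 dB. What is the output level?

-53 dB

-56 dB is 12 dB below the -44 dB threshold, so no gain reduction is applied.
Make-up gain adds 3 dB: -56 + 3 = -53 dB.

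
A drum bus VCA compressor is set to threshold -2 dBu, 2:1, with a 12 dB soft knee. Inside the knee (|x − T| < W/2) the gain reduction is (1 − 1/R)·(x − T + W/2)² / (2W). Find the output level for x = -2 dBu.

-2.75 dBu

x − T + W/2 = -2 − (-2) + 6 = 6.
GR = (1 − 1/2) × 6² / 24 = 0.5 × 36 / 24 = 0.75 dB.
Output = -2 − 0.75 = -2.75 dBu.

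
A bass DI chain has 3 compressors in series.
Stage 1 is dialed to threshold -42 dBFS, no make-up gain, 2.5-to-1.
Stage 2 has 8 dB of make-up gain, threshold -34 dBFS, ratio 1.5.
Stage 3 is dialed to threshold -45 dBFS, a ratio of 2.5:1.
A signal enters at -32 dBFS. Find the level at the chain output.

Stage 1: 10 dB above -42 dBFS, reduced 2.5:1 to 4 dB above → -38 dBFS.
Stage 2: below threshold (-38 ≤ -34); passes unchanged; make-up brings it to -30 dBFS.
Stage 3: 15 dB above -45 dBFS, reduced 2.5:1 to 6 dB above → -39 dBFS.

-39 dBFS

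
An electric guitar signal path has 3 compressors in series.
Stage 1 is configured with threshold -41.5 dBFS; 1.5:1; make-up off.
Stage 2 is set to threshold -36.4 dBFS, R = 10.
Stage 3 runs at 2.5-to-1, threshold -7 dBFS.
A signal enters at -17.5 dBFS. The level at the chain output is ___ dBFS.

-35.31 dBFS

Stage 1: 24 dB above -41.5 dBFS, reduced 1.5:1 to 16 dB above → -25.5 dBFS.
Stage 2: 10.9 dB above -36.4 dBFS, reduced 10:1 to 1.09 dB above → -35.31 dBFS.
Stage 3: below threshold (-35.31 ≤ -7); passes unchanged; output -35.31 dBFS.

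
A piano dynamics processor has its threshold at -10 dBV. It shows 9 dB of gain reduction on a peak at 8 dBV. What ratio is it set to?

2:1

Input overshoot = 8 − (-10) = 18 dB.
Output overshoot = 18 − 9 = 9 dB.
Ratio = input overshoot / output overshoot = 18 / 9 = 2.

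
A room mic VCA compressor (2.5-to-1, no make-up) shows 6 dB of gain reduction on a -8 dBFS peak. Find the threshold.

Gain reduction = -8 − (-14) = 6 dB; output overshoot = GR / (R − 1) = 6 / 1.5 = 4 dB.
Threshold = output − output overshoot = -14 − 4 = -18 dBFS.

-18 dBFS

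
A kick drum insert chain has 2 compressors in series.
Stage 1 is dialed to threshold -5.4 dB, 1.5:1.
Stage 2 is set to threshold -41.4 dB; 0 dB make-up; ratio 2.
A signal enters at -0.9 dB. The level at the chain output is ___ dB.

-21.9 dB

Stage 1: overshoot 4.5 dB → 4.5/1.5 = 3 dB → -2.4 dB.
Stage 2: overshoot 39 dB → 39/2 = 19.5 dB → -21.9 dB.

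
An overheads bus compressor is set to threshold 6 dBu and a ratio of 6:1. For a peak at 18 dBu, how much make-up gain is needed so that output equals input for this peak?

The peak compresses to 6 + 12/6 = 8 dBu.
To reach 18 dBu requires 18 − 8 = 10 dB of make-up.

10 dB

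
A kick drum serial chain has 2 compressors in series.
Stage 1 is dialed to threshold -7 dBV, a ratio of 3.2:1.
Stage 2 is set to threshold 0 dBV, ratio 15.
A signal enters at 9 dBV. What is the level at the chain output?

Stage 1: 16 dB above -7 dBV, reduced 3.2:1 to 5 dB above → -2 dBV.
Stage 2: -2 dBV ≤ 0 dBV, so stage 2 doesn't engage; output -2 dBV.

-2 dBV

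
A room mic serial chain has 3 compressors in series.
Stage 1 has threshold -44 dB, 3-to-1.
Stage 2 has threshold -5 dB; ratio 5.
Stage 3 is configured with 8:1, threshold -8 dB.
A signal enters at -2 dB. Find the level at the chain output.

Stage 1: -2 dB is 42 dB over -44 dB; at 3:1 that becomes 14 dB over, giving -30 dB.
Stage 2: below threshold (-30 ≤ -5); passes unchanged; output -30 dB.
Stage 3: below threshold (-30 ≤ -8); passes unchanged; output -30 dB.

-30 dB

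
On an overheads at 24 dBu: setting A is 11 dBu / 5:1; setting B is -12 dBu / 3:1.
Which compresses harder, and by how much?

A: GR = 13 − 13/5 = 10.4 dB.
B: GR = 36 − 36/3 = 24 dB.
Difference: 13.6 dB in favour of B.

B, by 13.6 dB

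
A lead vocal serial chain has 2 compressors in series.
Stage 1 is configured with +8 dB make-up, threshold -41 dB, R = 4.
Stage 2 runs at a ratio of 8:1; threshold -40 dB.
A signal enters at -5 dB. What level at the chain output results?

Stage 1: 36 dB above -41 dB, reduced 4:1 to 9 dB above → -32 dB; +8 dB make-up → -24 dB.
Stage 2: overshoot 16 dB → 16/8 = 2 dB → -38 dB.

-38 dB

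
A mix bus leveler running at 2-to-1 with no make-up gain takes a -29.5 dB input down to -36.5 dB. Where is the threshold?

Let T be the threshold. Output overshoot = (input overshoot)/R, so -36.5 − T = (-29.5 − T)/2.
2·(-36.5 − T) = -29.5 − T → 1·T = -73 − (-29.5) = -43.5.
T = -43.5/1 = -43.5 dB.

-43.5 dB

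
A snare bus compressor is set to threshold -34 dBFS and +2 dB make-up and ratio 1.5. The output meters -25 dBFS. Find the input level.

Remove make-up: -25 − 2 = -27 dBFS.
The compressed level sits -27 − (-34) = 7 dB over threshold.
Undo the ratio: input overshoot = 7 × 1.5 = 10.5 dB, giving input = -23.5 dBFS.

-23.5 dBFS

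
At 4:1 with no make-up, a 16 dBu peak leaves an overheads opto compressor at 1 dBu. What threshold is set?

Gain reduction = 16 − 1 = 15 dB; output overshoot = GR / (R − 1) = 15 / 3 = 5 dB.
Threshold = output − output overshoot = 1 − 5 = -4 dBu.

-4 dBu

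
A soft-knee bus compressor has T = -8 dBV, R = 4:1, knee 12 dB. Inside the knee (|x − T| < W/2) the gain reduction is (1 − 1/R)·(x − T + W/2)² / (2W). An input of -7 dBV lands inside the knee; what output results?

x − T + W/2 = -7 − (-8) + 6 = 7.
GR = (1 − 1/4) × 7² / 24 = 0.75 × 49 / 24 = 1.53125 dB.
Output = -7 − 1.53125 = -8.53125 dBV.

-8.53125 dBV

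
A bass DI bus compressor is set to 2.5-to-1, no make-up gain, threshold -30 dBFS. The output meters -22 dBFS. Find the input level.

The compressed level sits -22 − (-30) = 8 dB over threshold.
Before 2.5:1 compression the overshoot was 8 × 2.5 = 20 dB, so input = -30 + 20 = -10 dBFS.

-10 dBFS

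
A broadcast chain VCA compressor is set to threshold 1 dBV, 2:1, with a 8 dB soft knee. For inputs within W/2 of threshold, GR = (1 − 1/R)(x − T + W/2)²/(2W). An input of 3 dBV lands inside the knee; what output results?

x − T + W/2 = 3 − 1 + 4 = 6.
GR = (1 − 1/2) × 6² / 16 = 0.5 × 36 / 16 = 1.125 dB.
Output = 3 − 1.125 = 1.875 dBV.

1.875 dBV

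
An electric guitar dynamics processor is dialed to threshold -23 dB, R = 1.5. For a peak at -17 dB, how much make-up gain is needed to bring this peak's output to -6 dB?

Overshoot 6 dB → 6/1.5 = 4 dB after compression, so the compressed level is -23 + 4 = -19 dB.
Make-up = target − compressed = -6 − (-19) = 13 dB.

13 dB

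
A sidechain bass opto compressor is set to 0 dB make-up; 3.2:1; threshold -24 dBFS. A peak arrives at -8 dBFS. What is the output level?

-19 dBFS

Overshoot: -8 − (-24) = 16 dB.
3.2:1 compression reduces that to 16/3.2 = 5 dB over.
That puts the output at -19 dBFS.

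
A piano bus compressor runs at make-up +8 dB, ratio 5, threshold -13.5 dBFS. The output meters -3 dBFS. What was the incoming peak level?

-1 dBFS

Remove make-up: -3 − 8 = -11 dBFS.
That's 2.5 dB above the -13.5 dBFS threshold.
Before 5:1 compression the overshoot was 2.5 × 5 = 12.5 dB, so input = -13.5 + 12.5 = -1 dBFS.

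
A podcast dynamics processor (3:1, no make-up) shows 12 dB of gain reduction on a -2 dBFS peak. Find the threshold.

Input is 18 dB above T (since output overshoot × R = input overshoot: (-14 − T)·3 = -2 − T gives T = -20 dBFS).
Check: -20 + (-2 − (-20))/3 = -20 + 6 = -14 dBFS. ✓

-20 dBFS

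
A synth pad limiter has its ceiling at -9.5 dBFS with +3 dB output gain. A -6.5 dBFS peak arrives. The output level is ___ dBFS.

-6.5 dBFS

A brickwall limiter is an ∞:1 compressor: any input above the ceiling is clamped to -9.5 dBFS.
Output gain then adds 3 dB: -9.5 + 3 = -6.5 dBFS.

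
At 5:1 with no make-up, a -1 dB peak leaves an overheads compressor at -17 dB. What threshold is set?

-21 dB

Gain reduction = -1 − (-17) = 16 dB; output overshoot = GR / (R − 1) = 16 / 4 = 4 dB.
Threshold = output − output overshoot = -17 − 4 = -21 dB.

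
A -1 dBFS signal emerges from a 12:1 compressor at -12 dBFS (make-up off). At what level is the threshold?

Gain reduction = -1 − (-12) = 11 dB; output overshoot = GR / (R − 1) = 11 / 11 = 1 dB.
Threshold = output − output overshoot = -12 − 1 = -13 dBFS.

-13 dBFS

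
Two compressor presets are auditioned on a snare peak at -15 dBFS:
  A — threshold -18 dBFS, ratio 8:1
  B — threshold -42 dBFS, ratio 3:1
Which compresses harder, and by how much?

A: overshoot 3 dB → output overshoot 0.375 dB → GR 2.625 dB.
B: overshoot 27 dB → output overshoot 9 dB → GR 18 dB.
B reduces 15.375 dB more.

B, by 15.375 dB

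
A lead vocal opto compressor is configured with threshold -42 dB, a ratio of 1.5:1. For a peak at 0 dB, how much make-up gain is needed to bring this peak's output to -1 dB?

The peak compresses to -42 + 42/1.5 = -14 dB.
To reach -1 dB requires -1 − (-14) = 13 dB of make-up.

13 dB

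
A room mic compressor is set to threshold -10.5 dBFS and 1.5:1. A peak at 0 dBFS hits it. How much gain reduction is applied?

3.5 dB

The signal is 10.5 dB above threshold.
A 1.5:1 ratio leaves 7 dB of that excess.
Gain reduction = 10.5 − 7 = 3.5 dB.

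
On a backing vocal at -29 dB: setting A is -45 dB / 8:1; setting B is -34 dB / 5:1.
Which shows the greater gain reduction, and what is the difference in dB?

A: 16 dB over, compressed to 2 dB over, so 14 dB of GR.
B: 5 dB over, compressed to 1 dB over, so 4 dB of GR.
A reduces 10 dB more.

A, by 10 dB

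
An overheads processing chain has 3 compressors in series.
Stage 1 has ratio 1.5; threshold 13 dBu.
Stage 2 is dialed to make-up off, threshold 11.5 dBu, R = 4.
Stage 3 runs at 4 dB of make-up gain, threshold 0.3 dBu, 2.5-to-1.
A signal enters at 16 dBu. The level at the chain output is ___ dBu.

Stage 1: 3 dB above 13 dBu, reduced 1.5:1 to 2 dB above → 15 dBu.
Stage 2: 3.5 dB above 11.5 dBu, reduced 4:1 to 0.875 dB above → 12.375 dBu.
Stage 3: overshoot 12.075 dB → 12.075/2.5 = 4.83 dB → 5.13 dBu; +4 dB make-up → 9.13 dBu.

9.13 dBu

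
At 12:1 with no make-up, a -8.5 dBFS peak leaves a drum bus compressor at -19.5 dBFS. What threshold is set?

Let T be the threshold. Output overshoot = (input overshoot)/R, so -19.5 − T = (-8.5 − T)/12.
12·(-19.5 − T) = -8.5 − T → 11·T = -234 − (-8.5) = -225.5.
T = -225.5/11 = -20.5 dBFS.

-20.5 dBFS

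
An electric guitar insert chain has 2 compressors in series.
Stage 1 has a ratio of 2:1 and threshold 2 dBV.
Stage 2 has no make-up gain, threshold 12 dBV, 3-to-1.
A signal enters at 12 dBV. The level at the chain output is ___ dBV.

7 dBV

Stage 1: 10 dB above 2 dBV, reduced 2:1 to 5 dB above → 7 dBV.
Stage 2: 7 dBV ≤ 12 dBV, so stage 2 doesn't engage; output 7 dBV.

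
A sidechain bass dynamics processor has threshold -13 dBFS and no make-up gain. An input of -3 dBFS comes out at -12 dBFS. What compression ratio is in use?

Input overshoot = -3 − (-13) = 10 dB; output overshoot = -12 − (-13) = 1 dB.
Ratio = 10 / 1 = 10.

10:1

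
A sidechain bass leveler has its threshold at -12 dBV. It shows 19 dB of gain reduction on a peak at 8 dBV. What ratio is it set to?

20:1

Input overshoot = 8 − (-12) = 20 dB.
Output overshoot = 20 − 19 = 1 dB.
Ratio = input overshoot / output overshoot = 20 / 1 = 20.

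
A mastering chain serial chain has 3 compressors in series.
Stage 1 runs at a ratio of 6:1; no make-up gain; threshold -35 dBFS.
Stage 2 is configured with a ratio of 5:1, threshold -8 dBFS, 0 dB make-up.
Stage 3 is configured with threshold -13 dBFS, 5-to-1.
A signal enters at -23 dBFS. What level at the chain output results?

-33 dBFS

Stage 1: overshoot 12 dB → 12/6 = 2 dB → -33 dBFS.
Stage 2: below threshold (-33 ≤ -8); passes unchanged; output -33 dBFS.
Stage 3: -33 dBFS ≤ -13 dBFS, so stage 3 doesn't engage; output -33 dBFS.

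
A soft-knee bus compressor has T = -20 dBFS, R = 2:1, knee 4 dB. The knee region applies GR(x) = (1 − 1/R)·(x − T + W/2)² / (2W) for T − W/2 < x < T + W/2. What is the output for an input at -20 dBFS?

-20.25 dBFS

x − T + W/2 = -20 − (-20) + 2 = 2.
GR = (1 − 1/2) × 2² / 8 = 0.5 × 4 / 8 = 0.25 dB.
Output = -20 − 0.25 = -20.25 dBFS.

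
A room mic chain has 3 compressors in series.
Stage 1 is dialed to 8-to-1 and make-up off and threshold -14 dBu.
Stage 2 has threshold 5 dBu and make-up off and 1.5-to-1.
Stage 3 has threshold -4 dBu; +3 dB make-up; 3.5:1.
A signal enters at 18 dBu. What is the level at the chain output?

Stage 1: 18 dBu is 32 dB over -14 dBu; at 8:1 that becomes 4 dB over, giving -10 dBu.
Stage 2: below threshold (-10 ≤ 5); passes unchanged; output -10 dBu.
Stage 3: below threshold (-10 ≤ -4); passes unchanged; make-up brings it to -7 dBu.

-7 dBu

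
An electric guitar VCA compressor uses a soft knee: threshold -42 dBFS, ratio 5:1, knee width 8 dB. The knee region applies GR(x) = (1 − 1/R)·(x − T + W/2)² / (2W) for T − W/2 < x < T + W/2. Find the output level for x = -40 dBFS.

x − T + W/2 = -40 − (-42) + 4 = 6.
GR = (1 − 1/5) × 6² / 16 = 0.8 × 36 / 16 = 1.8 dB.
Output = -40 − 1.8 = -41.8 dBFS.

-41.8 dBFS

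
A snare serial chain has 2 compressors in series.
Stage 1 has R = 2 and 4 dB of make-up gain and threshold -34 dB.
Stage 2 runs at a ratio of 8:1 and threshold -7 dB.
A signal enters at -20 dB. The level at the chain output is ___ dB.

Stage 1: overshoot 14 dB → 14/2 = 7 dB → -27 dB; +4 dB make-up → -23 dB.
Stage 2: -23 dB is at or below the -7 dB threshold — no compression; output -23 dB.

-23 dB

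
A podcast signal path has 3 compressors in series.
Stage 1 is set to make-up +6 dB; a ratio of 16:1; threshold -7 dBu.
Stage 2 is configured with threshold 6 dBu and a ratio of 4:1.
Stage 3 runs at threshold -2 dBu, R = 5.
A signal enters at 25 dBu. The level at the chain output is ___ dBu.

Stage 1: overshoot 32 dB → 32/16 = 2 dB → -5 dBu; +6 dB make-up → 1 dBu.
Stage 2: 1 dBu ≤ 6 dBu, so stage 2 doesn't engage; output 1 dBu.
Stage 3: overshoot 3 dB → 3/5 = 0.6 dB → -1.4 dBu.

-1.4 dBu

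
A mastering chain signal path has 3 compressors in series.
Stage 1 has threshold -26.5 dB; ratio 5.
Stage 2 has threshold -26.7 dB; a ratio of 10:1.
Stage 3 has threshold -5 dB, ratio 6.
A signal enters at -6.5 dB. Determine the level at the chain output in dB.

Stage 1: overshoot 20 dB → 20/5 = 4 dB → -22.5 dB.
Stage 2: overshoot 4.2 dB → 4.2/10 = 0.42 dB → -26.28 dB.
Stage 3: -26.28 dB ≤ -5 dB, so stage 3 doesn't engage; output -26.28 dB.

-26.28 dB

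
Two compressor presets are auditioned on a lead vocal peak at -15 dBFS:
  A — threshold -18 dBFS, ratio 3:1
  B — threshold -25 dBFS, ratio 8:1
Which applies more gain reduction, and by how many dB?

B, by 6.75 dB

A: 3 dB over, compressed to 1 dB over, so 2 dB of GR.
B: 10 dB over, compressed to 1.25 dB over, so 8.75 dB of GR.
B reduces 6.75 dB more.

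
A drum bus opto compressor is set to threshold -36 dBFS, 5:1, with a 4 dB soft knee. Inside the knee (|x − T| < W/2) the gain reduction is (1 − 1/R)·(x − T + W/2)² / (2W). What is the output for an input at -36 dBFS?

-36.4 dBFS

x − T + W/2 = -36 − (-36) + 2 = 2.
GR = (1 − 1/5) × 2² / 8 = 0.8 × 4 / 8 = 0.4 dB.
Output = -36 − 0.4 = -36.4 dBFS.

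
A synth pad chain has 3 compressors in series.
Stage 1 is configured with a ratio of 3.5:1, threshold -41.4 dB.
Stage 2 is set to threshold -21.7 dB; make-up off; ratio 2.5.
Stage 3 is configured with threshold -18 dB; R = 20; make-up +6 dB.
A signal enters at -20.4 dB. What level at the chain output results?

-29.4 dB

Stage 1: -20.4 dB is 21 dB over -41.4 dB; at 3.5:1 that becomes 6 dB over, giving -35.4 dB.
Stage 2: below threshold (-35.4 ≤ -21.7); passes unchanged; output -35.4 dB.
Stage 3: -35.4 dB is at or below the -18 dB threshold — no compression; make-up brings it to -29.4 dB.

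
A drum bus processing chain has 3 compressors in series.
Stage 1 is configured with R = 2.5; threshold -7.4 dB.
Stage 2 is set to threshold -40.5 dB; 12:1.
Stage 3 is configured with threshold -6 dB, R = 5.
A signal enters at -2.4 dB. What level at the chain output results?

Stage 1: 5 dB above -7.4 dB, reduced 2.5:1 to 2 dB above → -5.4 dB.
Stage 2: overshoot 35.1 dB → 35.1/12 = 2.925 dB → -37.575 dB.
Stage 3: -37.575 dB ≤ -6 dB, so stage 3 doesn't engage; output -37.575 dB.

-37.575 dB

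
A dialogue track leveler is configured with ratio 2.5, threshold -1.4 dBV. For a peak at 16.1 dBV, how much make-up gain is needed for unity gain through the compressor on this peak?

The peak compresses to -1.4 + 17.5/2.5 = 5.6 dBV.
To reach 16.1 dBV requires 16.1 − 5.6 = 10.5 dB of make-up.

10.5 dB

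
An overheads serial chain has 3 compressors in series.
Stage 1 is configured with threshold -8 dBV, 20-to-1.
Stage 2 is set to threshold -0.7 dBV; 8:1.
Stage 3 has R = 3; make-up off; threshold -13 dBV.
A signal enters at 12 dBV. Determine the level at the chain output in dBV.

Stage 1: overshoot 20 dB → 20/20 = 1 dB → -7 dBV.
Stage 2: -7 dBV ≤ -0.7 dBV, so stage 2 doesn't engage; output -7 dBV.
Stage 3: overshoot 6 dB → 6/3 = 2 dB → -11 dBV.

-11 dBV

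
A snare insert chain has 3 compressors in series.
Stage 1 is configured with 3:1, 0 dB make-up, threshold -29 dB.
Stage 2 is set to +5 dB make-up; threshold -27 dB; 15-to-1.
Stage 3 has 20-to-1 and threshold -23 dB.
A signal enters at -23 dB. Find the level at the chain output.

-22.95 dB

Stage 1: 6 dB above -29 dB, reduced 3:1 to 2 dB above → -27 dB.
Stage 2: -27 dB ≤ -27 dB, so stage 2 doesn't engage; make-up brings it to -22 dB.
Stage 3: 1 dB above -23 dB, reduced 20:1 to 0.05 dB above → -22.95 dB.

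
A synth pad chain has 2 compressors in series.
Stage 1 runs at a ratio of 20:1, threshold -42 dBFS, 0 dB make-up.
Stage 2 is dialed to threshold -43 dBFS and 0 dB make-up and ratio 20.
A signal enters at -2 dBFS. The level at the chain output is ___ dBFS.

Stage 1: overshoot 40 dB → 40/20 = 2 dB → -40 dBFS.
Stage 2: 3 dB above -43 dBFS, reduced 20:1 to 0.15 dB above → -42.85 dBFS.

-42.85 dBFS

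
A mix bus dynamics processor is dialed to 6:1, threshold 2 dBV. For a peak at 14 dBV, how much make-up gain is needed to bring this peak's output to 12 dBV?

8 dB

Without make-up, output = threshold + overshoot/6 = 2 + 2 = 4 dBV.
Gap to target: 8 dB.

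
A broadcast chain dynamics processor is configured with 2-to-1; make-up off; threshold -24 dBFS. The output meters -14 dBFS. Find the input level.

The compressed level sits -14 − (-24) = 10 dB over threshold.
Input overshoot = R × output overshoot = 20 dB → input = -24 + 20 = -4 dBFS.

-4 dBFS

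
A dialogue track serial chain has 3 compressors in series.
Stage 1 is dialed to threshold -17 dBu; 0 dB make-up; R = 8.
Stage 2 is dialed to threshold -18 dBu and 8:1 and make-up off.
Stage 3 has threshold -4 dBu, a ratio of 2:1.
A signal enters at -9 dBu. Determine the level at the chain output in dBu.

Stage 1: 8 dB above -17 dBu, reduced 8:1 to 1 dB above → -16 dBu.
Stage 2: -16 dBu is 2 dB over -18 dBu; at 8:1 that becomes 0.25 dB over, giving -17.75 dBu.
Stage 3: below threshold (-17.75 ≤ -4); passes unchanged; output -17.75 dBu.

-17.75 dBu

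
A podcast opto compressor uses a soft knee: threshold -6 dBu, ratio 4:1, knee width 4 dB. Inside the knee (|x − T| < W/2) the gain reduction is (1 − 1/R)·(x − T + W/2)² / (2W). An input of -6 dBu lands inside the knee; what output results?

-6.375 dBu

x − T + W/2 = -6 − (-6) + 2 = 2.
GR = (1 − 1/4) × 2² / 8 = 0.75 × 4 / 8 = 0.375 dB.
Output = -6 − 0.375 = -6.375 dBu.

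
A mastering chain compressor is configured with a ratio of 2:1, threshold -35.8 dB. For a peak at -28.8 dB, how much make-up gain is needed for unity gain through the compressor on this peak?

3.5 dB

Without make-up, output = threshold + overshoot/2 = -35.8 + 3.5 = -32.3 dB.
Gap to target: 3.5 dB.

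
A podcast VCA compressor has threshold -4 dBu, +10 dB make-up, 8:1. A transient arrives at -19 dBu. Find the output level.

-9 dBu

-19 dBu is 15 dB below the -4 dBu threshold, so no gain reduction is applied.
Make-up gain adds 10 dB: -19 + 10 = -9 dBu.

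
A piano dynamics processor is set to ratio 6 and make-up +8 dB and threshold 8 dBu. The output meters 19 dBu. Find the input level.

26 dBu

Stripping the +8 dB make-up gives 11 dBu at the gain stage.
Post-compression overshoot = 11 − 8 = 3 dB.
Undo the ratio: input overshoot = 3 × 6 = 18 dB, giving input = 26 dBu.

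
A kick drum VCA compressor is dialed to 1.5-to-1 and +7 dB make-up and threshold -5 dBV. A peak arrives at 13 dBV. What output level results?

Overshoot: 13 − (-5) = 18 dB.
At 1.5:1 the overshoot is divided by 1.5, leaving 12 dB above threshold.
That puts the output at 7 dBV; make-up adds 7 dB, giving 14 dBV.

14 dBV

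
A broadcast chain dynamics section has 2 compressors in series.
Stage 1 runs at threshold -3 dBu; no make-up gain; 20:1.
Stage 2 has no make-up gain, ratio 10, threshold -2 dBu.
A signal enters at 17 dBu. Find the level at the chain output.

Stage 1: 20 dB above -3 dBu, reduced 20:1 to 1 dB above → -2 dBu.
Stage 2: -2 dBu is at or below the -2 dBu threshold — no compression; output -2 dBu.

-2 dBu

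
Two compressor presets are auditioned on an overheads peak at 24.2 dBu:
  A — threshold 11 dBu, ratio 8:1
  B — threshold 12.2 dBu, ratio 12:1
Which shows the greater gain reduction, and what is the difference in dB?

A, by 0.55 dB

A: GR = 13.2 − 13.2/8 = 11.55 dB.
B: GR = 12 − 12/12 = 11 dB.
A applies 0.55 dB more gain reduction.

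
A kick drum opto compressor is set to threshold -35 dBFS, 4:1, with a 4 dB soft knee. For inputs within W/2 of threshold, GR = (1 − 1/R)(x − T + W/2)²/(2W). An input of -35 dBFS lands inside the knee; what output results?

x − T + W/2 = -35 − (-35) + 2 = 2.
GR = (1 − 1/4) × 2² / 8 = 0.75 × 4 / 8 = 0.375 dB.
Output = -35 − 0.375 = -35.375 dBFS.

-35.375 dBFS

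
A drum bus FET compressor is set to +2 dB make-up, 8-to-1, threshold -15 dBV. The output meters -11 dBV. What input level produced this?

1 dBV

Stripping the +2 dB make-up gives -13 dBV at the gain stage.
Post-compression overshoot = -13 − (-15) = 2 dB.
Input overshoot = R × output overshoot = 16 dB → input = -15 + 16 = 1 dBV.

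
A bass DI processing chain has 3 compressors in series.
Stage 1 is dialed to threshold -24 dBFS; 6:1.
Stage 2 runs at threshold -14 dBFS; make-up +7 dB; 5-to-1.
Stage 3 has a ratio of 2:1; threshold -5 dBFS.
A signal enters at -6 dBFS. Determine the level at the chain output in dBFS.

-14 dBFS

Stage 1: -6 dBFS is 18 dB over -24 dBFS; at 6:1 that becomes 3 dB over, giving -21 dBFS.
Stage 2: -21 dBFS ≤ -14 dBFS, so stage 2 doesn't engage; make-up brings it to -14 dBFS.
Stage 3: below threshold (-14 ≤ -5); passes unchanged; output -14 dBFS.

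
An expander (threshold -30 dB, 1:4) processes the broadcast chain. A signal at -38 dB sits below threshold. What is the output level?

Undershoot = (-30) − (-38) = 8 dB.
At 1:4, that expands to 32 dB under threshold.
Output = -30 − 32 = -62 dB.

-62 dB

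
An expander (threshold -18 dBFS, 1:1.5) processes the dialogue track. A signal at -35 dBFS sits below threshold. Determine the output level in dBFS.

-43.5 dBFS

Undershoot = (-18) − (-35) = 17 dB.
At 1:1.5, that expands to 25.5 dB under threshold.
Output = -18 − 25.5 = -43.5 dBFS.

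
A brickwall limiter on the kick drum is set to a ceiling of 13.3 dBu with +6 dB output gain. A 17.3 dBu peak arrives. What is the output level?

The limiter clamps the peak to its 13.3 dBu ceiling.
Output gain then adds 6 dB: 13.3 + 6 = 19.3 dBu.

19.3 dBu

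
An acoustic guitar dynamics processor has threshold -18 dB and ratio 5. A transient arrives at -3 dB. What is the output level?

-15 dB

The input is 15 dB above the -18 dB threshold.
The 15 dB excess becomes 3 dB after 5:1 reduction.
So the level is -18 + 3 = -15 dB.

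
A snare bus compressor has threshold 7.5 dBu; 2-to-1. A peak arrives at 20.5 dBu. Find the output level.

The input is 13 dB above the 7.5 dBu threshold.
2:1 compression reduces that to 13/2 = 6.5 dB over.
Output = 7.5 + 6.5 = 14 dBu.

14 dBu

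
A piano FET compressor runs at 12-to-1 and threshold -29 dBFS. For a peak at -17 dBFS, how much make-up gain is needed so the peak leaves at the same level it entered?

11 dB

Without make-up, output = threshold + overshoot/12 = -29 + 1 = -28 dBFS.
Gap to target: 11 dB.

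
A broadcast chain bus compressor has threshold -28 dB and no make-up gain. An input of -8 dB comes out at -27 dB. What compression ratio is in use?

Input overshoot = -8 − (-28) = 20 dB; output overshoot = -27 − (-28) = 1 dB.
Ratio = 20 / 1 = 20.

20:1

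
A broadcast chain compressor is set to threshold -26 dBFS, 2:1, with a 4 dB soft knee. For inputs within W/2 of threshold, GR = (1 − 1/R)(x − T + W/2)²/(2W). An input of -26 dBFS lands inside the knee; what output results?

x − T + W/2 = -26 − (-26) + 2 = 2.
GR = (1 − 1/2) × 2² / 8 = 0.5 × 4 / 8 = 0.25 dB.
Output = -26 − 0.25 = -26.25 dBFS.

-26.25 dBFS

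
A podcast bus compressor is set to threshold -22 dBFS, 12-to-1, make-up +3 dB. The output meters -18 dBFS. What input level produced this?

Before make-up, the level was -18 − 3 = -21 dBFS.
That's 1 dB above the -22 dBFS threshold.
Undo the ratio: input overshoot = 1 × 12 = 12 dB, giving input = -10 dBFS.

-10 dBFS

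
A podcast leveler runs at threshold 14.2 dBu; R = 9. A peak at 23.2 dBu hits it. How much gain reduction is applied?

23.2 dBu exceeds the threshold by 9 dB.
At 9:1, output sits 9/9 = 1 dB above threshold.
GR = overshoot in − overshoot out = 9 − 1 = 8 dB.

8 dB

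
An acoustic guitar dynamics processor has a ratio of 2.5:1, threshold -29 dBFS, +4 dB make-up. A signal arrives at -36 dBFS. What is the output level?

-36 dBFS is 7 dB below the -29 dBFS threshold, so no gain reduction is applied.
Make-up gain adds 4 dB: -36 + 4 = -32 dBFS.

-32 dBFS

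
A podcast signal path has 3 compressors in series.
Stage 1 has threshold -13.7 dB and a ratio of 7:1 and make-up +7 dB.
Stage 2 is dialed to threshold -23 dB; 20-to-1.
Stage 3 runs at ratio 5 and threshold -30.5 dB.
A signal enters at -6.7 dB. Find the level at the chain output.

Stage 1: 7 dB above -13.7 dB, reduced 7:1 to 1 dB above → -12.7 dB; +7 dB make-up → -5.7 dB.
Stage 2: overshoot 17.3 dB → 17.3/20 = 0.865 dB → -22.135 dB.
Stage 3: -22.135 dB is 8.365 dB over -30.5 dB; at 5:1 that becomes 1.673 dB over, giving -28.827 dB.

-28.827 dB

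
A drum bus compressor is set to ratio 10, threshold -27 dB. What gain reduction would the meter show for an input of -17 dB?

9 dB

Overshoot = -17 − (-27) = 10 dB.
At 10:1, output sits 10/10 = 1 dB above threshold.
Gain reduction = 10 − 1 = 9 dB.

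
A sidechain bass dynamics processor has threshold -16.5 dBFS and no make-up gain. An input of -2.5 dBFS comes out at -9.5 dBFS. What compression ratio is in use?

Input overshoot = -2.5 − (-16.5) = 14 dB; output overshoot = -9.5 − (-16.5) = 7 dB.
Ratio = 14 / 7 = 2.

2:1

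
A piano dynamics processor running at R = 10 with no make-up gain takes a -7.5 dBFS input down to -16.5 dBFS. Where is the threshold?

Input is 10 dB above T (since output overshoot × R = input overshoot: (-16.5 − T)·10 = -7.5 − T gives T = -17.5 dBFS).
Check: -17.5 + (-7.5 − (-17.5))/10 = -17.5 + 1 = -16.5 dBFS. ✓

-17.5 dBFS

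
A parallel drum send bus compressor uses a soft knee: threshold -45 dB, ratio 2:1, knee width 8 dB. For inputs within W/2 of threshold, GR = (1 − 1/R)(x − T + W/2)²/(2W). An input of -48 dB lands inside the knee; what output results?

-48.03125 dB

x − T + W/2 = -48 − (-45) + 4 = 1.
GR = (1 − 1/2) × 1² / 16 = 0.5 × 1 / 16 = 0.03125 dB.
Output = -48 − 0.03125 = -48.03125 dB.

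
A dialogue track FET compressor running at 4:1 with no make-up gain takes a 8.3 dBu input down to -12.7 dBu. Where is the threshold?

Input is 28 dB above T (since output overshoot × R = input overshoot: (-12.7 − T)·4 = 8.3 − T gives T = -19.7 dBu).
Check: -19.7 + (8.3 − (-19.7))/4 = -19.7 + 7 = -12.7 dBu. ✓

-19.7 dBu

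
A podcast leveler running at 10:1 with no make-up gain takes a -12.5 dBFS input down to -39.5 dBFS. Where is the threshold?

Input is 30 dB above T (since output overshoot × R = input overshoot: (-39.5 − T)·10 = -12.5 − T gives T = -42.5 dBFS).
Check: -42.5 + (-12.5 − (-42.5))/10 = -42.5 + 3 = -39.5 dBFS. ✓

-42.5 dBFS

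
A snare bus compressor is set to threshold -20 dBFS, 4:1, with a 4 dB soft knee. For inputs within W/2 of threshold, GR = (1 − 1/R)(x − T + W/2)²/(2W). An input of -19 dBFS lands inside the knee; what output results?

-19.84375 dBFS

x − T + W/2 = -19 − (-20) + 2 = 3.
GR = (1 − 1/4) × 3² / 8 = 0.75 × 9 / 8 = 0.84375 dB.
Output = -19 − 0.84375 = -19.84375 dBFS.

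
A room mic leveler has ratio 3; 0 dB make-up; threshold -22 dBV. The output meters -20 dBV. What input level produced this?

-16 dBV

Post-compression overshoot = -20 − (-22) = 2 dB.
Input overshoot = R × output overshoot = 6 dB → input = -22 + 6 = -16 dBV.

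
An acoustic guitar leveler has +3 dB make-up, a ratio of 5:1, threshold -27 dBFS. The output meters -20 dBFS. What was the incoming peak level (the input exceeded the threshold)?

-7 dBFS

Before make-up, the level was -20 − 3 = -23 dBFS.
The compressed level sits -23 − (-27) = 4 dB over threshold.
Before 5:1 compression the overshoot was 4 × 5 = 20 dB, so input = -27 + 20 = -7 dBFS.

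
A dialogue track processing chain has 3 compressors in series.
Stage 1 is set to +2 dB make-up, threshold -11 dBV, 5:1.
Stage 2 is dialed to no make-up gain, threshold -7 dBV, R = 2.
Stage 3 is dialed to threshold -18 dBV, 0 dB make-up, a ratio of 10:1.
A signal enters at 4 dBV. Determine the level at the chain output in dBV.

Stage 1: 15 dB above -11 dBV, reduced 5:1 to 3 dB above → -8 dBV; +2 dB make-up → -6 dBV.
Stage 2: 1 dB above -7 dBV, reduced 2:1 to 0.5 dB above → -6.5 dBV.
Stage 3: overshoot 11.5 dB → 11.5/10 = 1.15 dB → -16.85 dBV.

-16.85 dBV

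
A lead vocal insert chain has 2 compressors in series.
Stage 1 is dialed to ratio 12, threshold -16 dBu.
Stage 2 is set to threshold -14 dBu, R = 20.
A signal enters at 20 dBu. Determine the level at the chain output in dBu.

-13.95 dBu

Stage 1: 36 dB above -16 dBu, reduced 12:1 to 3 dB above → -13 dBu.
Stage 2: -13 dBu is 1 dB over -14 dBu; at 20:1 that becomes 0.05 dB over, giving -13.95 dBu.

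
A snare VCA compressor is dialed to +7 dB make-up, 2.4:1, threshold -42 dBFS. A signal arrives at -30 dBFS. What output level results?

-30 dBFS

The input is 12 dB above the -42 dBFS threshold.
The 12 dB excess becomes 5 dB after 2.4:1 reduction.
So the level is -42 + 5 = -37 dBFS; make-up adds 7 dB, giving -30 dBFS.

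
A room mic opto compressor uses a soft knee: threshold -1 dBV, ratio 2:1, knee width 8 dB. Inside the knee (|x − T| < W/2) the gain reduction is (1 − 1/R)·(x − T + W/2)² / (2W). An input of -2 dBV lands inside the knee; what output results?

x − T + W/2 = -2 − (-1) + 4 = 3.
GR = (1 − 1/2) × 3² / 16 = 0.5 × 9 / 16 = 0.28125 dB.
Output = -2 − 0.28125 = -2.28125 dBV.

-2.28125 dBV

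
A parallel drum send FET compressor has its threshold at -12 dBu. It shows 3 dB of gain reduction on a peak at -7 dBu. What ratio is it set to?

Input overshoot = -7 − (-12) = 5 dB.
Output overshoot = 5 − 3 = 2 dB.
Ratio = input overshoot / output overshoot = 5 / 2 = 2.5.

2.5:1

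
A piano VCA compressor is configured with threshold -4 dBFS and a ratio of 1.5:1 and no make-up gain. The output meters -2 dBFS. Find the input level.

That's 2 dB above the -4 dBFS threshold.
Undo the ratio: input overshoot = 2 × 1.5 = 3 dB, giving input = -1 dBFS.

-1 dBFS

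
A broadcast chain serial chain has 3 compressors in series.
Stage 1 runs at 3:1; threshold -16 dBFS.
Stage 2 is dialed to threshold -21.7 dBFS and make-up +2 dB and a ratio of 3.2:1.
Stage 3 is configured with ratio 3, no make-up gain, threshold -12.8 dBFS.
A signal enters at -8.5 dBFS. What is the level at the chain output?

-17.1375 dBFS

Stage 1: -8.5 dBFS is 7.5 dB over -16 dBFS; at 3:1 that becomes 2.5 dB over, giving -13.5 dBFS.
Stage 2: 8.2 dB above -21.7 dBFS, reduced 3.2:1 to 2.5625 dB above → -19.1375 dBFS; +2 dB make-up → -17.1375 dBFS.
Stage 3: -17.1375 dBFS is at or below the -12.8 dBFS threshold — no compression; output -17.1375 dBFS.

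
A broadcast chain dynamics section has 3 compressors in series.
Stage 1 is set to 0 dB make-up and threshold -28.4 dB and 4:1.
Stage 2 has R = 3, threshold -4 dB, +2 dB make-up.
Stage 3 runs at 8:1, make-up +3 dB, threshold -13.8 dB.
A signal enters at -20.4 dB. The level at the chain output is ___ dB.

Stage 1: overshoot 8 dB → 8/4 = 2 dB → -26.4 dB.
Stage 2: -26.4 dB is at or below the -4 dB threshold — no compression; make-up brings it to -24.4 dB.
Stage 3: below threshold (-24.4 ≤ -13.8); passes unchanged; make-up brings it to -21.4 dB.

-21.4 dB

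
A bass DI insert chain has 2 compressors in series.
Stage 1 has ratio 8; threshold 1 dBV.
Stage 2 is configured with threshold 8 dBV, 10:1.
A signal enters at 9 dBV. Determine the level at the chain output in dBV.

Stage 1: overshoot 8 dB → 8/8 = 1 dB → 2 dBV.
Stage 2: 2 dBV ≤ 8 dBV, so stage 2 doesn't engage; output 2 dBV.

2 dBV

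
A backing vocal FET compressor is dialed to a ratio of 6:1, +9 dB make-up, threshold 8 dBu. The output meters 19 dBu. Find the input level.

20 dBu

Before make-up, the level was 19 − 9 = 10 dBu.
That's 2 dB above the 8 dBu threshold.
Before 6:1 compression the overshoot was 2 × 6 = 12 dB, so input = 8 + 12 = 20 dBu.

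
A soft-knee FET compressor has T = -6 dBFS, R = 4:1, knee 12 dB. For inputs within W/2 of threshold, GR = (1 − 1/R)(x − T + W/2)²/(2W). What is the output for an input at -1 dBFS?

x − T + W/2 = -1 − (-6) + 6 = 11.
GR = (1 − 1/4) × 11² / 24 = 0.75 × 121 / 24 = 3.78125 dB.
Output = -1 − 3.78125 = -4.78125 dBFS.

-4.78125 dBFS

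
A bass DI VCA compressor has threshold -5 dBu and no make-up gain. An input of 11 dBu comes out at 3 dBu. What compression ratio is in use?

Input overshoot = 11 − (-5) = 16 dB; output overshoot = 3 − (-5) = 8 dB.
Ratio = 16 / 8 = 2.

2:1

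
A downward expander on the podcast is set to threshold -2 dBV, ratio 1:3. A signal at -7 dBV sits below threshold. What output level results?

Below threshold, a 1:3 expander applies gain = (3−1)×(T − x) of attenuation.
(3−1) × 5 = 10 dB, so output = -7 − 10 = -17 dBV.

-17 dBV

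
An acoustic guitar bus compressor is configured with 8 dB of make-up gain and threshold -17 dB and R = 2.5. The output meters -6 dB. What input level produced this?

-9.5 dB

Before make-up, the level was -6 − 8 = -14 dB.
That's 3 dB above the -17 dB threshold.
Input overshoot = R × output overshoot = 7.5 dB → input = -17 + 7.5 = -9.5 dB.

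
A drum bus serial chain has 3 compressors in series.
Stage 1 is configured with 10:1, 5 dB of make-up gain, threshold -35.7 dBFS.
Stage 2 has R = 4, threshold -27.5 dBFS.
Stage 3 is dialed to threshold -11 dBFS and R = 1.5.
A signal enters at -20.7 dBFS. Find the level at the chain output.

-29.2 dBFS

Stage 1: -20.7 dBFS is 15 dB over -35.7 dBFS; at 10:1 that becomes 1.5 dB over, giving -34.2 dBFS; +5 dB make-up → -29.2 dBFS.
Stage 2: -29.2 dBFS is at or below the -27.5 dBFS threshold — no compression; output -29.2 dBFS.
Stage 3: -29.2 dBFS is at or below the -11 dBFS threshold — no compression; output -29.2 dBFS.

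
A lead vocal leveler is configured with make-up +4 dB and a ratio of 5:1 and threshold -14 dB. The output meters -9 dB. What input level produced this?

-9 dB

Before make-up, the level was -9 − 4 = -13 dB.
The compressed level sits -13 − (-14) = 1 dB over threshold.
Undo the ratio: input overshoot = 1 × 5 = 5 dB, giving input = -9 dB.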